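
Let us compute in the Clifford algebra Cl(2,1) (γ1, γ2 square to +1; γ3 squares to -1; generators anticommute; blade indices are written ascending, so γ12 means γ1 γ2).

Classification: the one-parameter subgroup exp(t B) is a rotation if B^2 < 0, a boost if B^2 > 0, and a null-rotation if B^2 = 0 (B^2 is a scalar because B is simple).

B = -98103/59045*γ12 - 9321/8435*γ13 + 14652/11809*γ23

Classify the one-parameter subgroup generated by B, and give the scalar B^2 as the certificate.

B^2 term by term: the squares give (-98103/59045)^2*(γ12)^2 + (-9321/8435)^2*(γ13)^2 + (14652/11809)^2*(γ23)^2 = 9624198609/3486312025*(-1) + 86881041/71149225*(+1) + 214681104/139452481*(+1) = 0 (each basis 2-blade squares to minus the product of its generators' squares); cross terms between blades sharing an index anticommute and cancel. So B^2 = 0.
Answer: null-rotation, certificate B^2 = 0. No conjugation can change B^2 = 0; the sign gives the class.


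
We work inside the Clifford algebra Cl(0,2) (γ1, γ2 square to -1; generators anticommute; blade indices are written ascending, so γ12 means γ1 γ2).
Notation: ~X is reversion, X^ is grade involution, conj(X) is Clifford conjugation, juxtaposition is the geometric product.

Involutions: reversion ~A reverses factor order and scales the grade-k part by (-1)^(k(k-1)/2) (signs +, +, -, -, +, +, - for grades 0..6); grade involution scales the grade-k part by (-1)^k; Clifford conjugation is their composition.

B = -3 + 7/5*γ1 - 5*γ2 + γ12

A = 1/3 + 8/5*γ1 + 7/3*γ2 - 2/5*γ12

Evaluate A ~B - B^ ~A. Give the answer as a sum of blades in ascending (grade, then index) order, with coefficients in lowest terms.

first term: 602/75 - 26/3*γ1 - 572/75*γ2 - 52/5*γ12
second term: -812/75 - 28/5*γ1 - 238/75*γ2 - 182/15*γ12
Answer: 1414/75 - 46/15*γ1 - 334/75*γ2 + 26/15*γ12


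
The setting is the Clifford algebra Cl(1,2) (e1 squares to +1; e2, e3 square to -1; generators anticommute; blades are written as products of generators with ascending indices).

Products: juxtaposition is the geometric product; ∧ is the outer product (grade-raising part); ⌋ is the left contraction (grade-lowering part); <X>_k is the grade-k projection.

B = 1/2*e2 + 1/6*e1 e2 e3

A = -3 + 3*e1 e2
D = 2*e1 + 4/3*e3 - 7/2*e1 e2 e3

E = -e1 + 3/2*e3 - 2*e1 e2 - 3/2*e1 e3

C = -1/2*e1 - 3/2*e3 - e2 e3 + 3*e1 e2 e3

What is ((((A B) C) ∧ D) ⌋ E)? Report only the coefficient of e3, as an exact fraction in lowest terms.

step 1: -3/2*e1 - 3/2*e2 + 1/2*e3 - 1/2*e1 e2 e3
step 2: 3 - 1/2*e1 - 1/2*e2 - 3/2*e3 - 3*e1 e2 - 2*e1 e3 - 2*e2 e3 + 3/2*e1 e2 e3
step 3: 6*e1 + 4*e3 + e1 e2 + 7/3*e1 e3 - 2/3*e2 e3 - 37/2*e1 e2 e3
step 4: -35/2 - 6*e1 - 12*e2 - 9*e3
Answer: -9


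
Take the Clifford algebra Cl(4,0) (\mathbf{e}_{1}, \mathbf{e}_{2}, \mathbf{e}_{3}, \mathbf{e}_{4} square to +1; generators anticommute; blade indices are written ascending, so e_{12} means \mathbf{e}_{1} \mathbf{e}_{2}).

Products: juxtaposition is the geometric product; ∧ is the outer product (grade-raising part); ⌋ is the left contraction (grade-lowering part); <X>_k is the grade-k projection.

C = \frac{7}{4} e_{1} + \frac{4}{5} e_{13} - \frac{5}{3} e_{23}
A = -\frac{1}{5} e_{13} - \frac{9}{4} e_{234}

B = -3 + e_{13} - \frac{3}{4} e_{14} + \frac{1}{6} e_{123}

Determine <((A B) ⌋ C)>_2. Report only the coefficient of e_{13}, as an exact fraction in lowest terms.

step 1: \frac{1}{5} - \frac{1}{30} e_{2} + \frac{3}{5} e_{13} - \frac{3}{8} e_{14} - \frac{3}{20} e_{34} - \frac{27}{16} e_{123} - \frac{9}{4} e_{124} + \frac{27}{4} e_{234}
step 2: -\frac{12}{25} + \frac{7}{20} e_{1} + \frac{1}{18} e_{3} + \frac{4}{25} e_{13} - \frac{1}{3} e_{23}
step 3: \frac{4}{25} e_{13} - \frac{1}{3} e_{23}
Answer: \frac{4}{25}


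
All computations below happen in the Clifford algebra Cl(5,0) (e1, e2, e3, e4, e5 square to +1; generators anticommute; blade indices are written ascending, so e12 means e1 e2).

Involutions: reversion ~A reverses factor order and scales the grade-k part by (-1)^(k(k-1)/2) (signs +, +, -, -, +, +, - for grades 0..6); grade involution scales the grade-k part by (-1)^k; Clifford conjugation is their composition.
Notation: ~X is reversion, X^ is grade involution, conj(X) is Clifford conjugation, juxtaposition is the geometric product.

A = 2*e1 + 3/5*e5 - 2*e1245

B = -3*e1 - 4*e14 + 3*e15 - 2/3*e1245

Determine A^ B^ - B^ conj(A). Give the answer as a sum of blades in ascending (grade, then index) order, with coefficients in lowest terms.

first term: -14/3 + 9/5*e1 + 8*e4 - 6*e5 + 9/5*e15 + 6*e24 + 8*e25 - 2/5*e124 + 12/5*e145 + 22/3*e245
second term: -14/3 - 9/5*e1 - 8*e4 + 6*e5 - 9/5*e15 + 6*e24 + 8*e25 + 2/5*e124 + 12/5*e145 - 22/3*e245
Answer: 18/5*e1 + 16*e4 - 12*e5 + 18/5*e15 - 4/5*e124 + 44/3*e245


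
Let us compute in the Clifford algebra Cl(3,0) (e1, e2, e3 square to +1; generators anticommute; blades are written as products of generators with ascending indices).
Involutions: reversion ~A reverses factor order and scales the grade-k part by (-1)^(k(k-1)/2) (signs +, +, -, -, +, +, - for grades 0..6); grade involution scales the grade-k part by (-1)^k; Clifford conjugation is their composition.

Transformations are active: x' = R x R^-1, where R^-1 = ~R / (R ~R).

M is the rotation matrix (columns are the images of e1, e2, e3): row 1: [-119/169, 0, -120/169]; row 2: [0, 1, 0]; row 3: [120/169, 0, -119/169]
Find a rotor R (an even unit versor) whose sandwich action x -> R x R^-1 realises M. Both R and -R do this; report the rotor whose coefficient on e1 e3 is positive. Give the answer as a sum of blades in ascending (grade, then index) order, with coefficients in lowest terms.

Method: write R = a + b12*e1 e2 + b13*e1 e3 + b23*e2 e3 with a^2 + b12^2 + b13^2 + b23^2 = 1 (so R^-1 = ~R). Expanding the columns R e_j ~R gives tr M = 4a^2 - 1 and, from the antisymmetric part, M21 - M12 = -4a*b12, M13 - M31 = 4a*b13, M32 - M23 = -4a*b23.
Here tr M = -69/169, so a^2 = (1 + tr M)/4 = 25/169 and a = ±5/13. Taking a = 5/13: M21 - M12 = 0, M13 - M31 = -240/169, M32 - M23 = 0, giving b12 = 0, b13 = -12/13, b23 = 0, i.e. R = 5/13 - 12/13*e1 e3.
Its e1 e3 coefficient is negative, so report the other preimage -R.
Answer: -5/13 + 12/13*e1 e3. Key observation: the double cover Spin(3) -> SO(3) sends R and -R to the same matrix (trace -69/169 here), so the stated sign of the e1 e3 coefficient is what selects one sheet.


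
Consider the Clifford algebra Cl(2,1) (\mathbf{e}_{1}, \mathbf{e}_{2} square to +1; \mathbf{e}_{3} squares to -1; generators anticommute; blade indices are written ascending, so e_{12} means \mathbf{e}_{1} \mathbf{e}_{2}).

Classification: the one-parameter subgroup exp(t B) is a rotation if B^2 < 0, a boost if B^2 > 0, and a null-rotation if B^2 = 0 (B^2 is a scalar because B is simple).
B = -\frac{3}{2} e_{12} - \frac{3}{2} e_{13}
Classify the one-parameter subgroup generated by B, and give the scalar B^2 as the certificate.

B^2 term by term: the squares give (-\frac{3}{2})^2*(e_{12})^2 + (-\frac{3}{2})^2*(e_{13})^2 = \frac{9}{4}*(-1) + \frac{9}{4}*(+1) = 0 (each basis 2-blade squares to minus the product of its generators' squares); cross terms between blades sharing an index anticommute and cancel. So B^2 = 0.
Answer: null-rotation, certificate B^2 = 0. One invariant decides it: the square 0 survives every conjugation, and its sign is exactly the classification.


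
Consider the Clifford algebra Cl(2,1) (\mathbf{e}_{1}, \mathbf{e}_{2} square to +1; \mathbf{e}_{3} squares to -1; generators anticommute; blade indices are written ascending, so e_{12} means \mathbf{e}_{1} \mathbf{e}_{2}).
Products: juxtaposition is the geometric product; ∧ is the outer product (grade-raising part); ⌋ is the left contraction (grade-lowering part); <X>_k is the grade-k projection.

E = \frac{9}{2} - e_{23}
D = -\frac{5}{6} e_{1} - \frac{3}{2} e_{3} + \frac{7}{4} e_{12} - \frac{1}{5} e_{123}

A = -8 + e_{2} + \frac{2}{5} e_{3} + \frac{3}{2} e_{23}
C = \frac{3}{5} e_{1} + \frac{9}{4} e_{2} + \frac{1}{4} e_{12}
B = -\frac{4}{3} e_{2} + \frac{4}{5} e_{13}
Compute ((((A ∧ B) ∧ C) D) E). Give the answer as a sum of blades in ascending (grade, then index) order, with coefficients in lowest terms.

step 1: \frac{32}{3} e_{2} - \frac{32}{5} e_{13} + \frac{8}{15} e_{23} - \frac{4}{5} e_{123}
step 2: -\frac{32}{5} e_{12} + \frac{368}{25} e_{123}
step 3: \frac{1032}{125} - \frac{16}{3} e_{2} - \frac{676}{25} e_{3} + \frac{552}{25} e_{12} - \frac{184}{15} e_{23} + \frac{48}{5} e_{123}
step 4: \frac{18532}{375} - \frac{48}{5} e_{1} + \frac{76}{25} e_{2} - \frac{8726}{75} e_{3} + \frac{2484}{25} e_{12} - \frac{552}{25} e_{13} - \frac{7932}{125} e_{23} + \frac{216}{5} e_{123}
Answer: \frac{18532}{375} - \frac{48}{5} e_{1} + \frac{76}{25} e_{2} - \frac{8726}{75} e_{3} + \frac{2484}{25} e_{12} - \frac{552}{25} e_{13} - \frac{7932}{125} e_{23} + \frac{216}{5} e_{123}


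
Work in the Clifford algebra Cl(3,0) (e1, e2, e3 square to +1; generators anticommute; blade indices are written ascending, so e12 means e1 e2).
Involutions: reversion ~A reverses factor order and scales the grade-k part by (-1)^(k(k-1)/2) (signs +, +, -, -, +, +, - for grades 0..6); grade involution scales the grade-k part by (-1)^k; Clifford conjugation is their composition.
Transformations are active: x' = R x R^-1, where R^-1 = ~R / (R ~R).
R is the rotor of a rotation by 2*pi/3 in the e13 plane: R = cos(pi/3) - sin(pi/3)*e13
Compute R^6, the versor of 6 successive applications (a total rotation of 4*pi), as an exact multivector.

Half-angle bookkeeping: 6 applications in e13 add up to rotor phase 6*pi/3 = 2*pi, so R^6 = cos(2*pi) - sin(2*pi)*e13.
cos(2*pi) = 1 and sin(2*pi) = 0, so R^6 = 1. The total rotation 4*pi is 2 full turns, so every vector returns to itself, yet the rotor is +1, back on the identity sheet (an even number of 2*pi turns).
Answer: 1


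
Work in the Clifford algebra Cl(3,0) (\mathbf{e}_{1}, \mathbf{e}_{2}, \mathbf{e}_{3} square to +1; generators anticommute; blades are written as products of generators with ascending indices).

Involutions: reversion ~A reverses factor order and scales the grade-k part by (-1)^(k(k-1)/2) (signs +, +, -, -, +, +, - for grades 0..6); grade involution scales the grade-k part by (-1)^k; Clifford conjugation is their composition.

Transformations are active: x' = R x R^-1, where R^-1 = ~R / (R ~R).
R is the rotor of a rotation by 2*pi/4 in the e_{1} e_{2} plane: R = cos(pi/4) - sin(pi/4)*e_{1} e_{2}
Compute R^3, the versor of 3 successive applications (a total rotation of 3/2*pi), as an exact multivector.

Half-angle bookkeeping: 3 applications in e_{1} e_{2} add up to rotor phase 3*pi/4 = \frac{3 \pi}{4}, so R^3 = cos(\frac{3 \pi}{4}) - sin(\frac{3 \pi}{4})*e_{1} e_{2}.
cos(\frac{3 \pi}{4}) = - \frac{\sqrt{2}}{2} and sin(\frac{3 \pi}{4}) = \frac{\sqrt{2}}{2}, so R^3 = - \frac{\sqrt{2}}{2} - \frac{\sqrt{2}}{2} e_{1} e_{2}. The net rotation is 3/2*pi; the rotor keeps the half-angle phase exactly.
Answer: - \frac{\sqrt{2}}{2} - \frac{\sqrt{2}}{2} e_{1} e_{2}


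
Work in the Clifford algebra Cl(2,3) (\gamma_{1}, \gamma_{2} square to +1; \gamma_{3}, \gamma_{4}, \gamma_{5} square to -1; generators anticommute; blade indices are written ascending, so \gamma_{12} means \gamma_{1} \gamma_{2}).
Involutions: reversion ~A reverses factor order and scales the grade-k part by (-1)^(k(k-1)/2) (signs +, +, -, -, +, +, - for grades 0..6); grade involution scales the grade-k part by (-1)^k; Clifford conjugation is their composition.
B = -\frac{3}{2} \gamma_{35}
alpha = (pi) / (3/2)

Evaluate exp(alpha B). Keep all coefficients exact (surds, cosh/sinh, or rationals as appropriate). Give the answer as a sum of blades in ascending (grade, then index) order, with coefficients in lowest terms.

B^2 = (-\frac{3}{2})^2*(\gamma_{35})^2 = \frac{9}{4}*(-1) = -\frac{9}{4} (a basis 2-blade squares to minus the product of its generators' squares).
B^2 = -\frac{9}{4} — B^2 < 0, so the exponential closes trigonometrically: l = \frac{3}{2}, alpha*l = \pi, so exp(alpha B) = cos(\pi) + (sin(\pi)/(\frac{3}{2}))*B = -1 + (0)*B.
Answer: -1


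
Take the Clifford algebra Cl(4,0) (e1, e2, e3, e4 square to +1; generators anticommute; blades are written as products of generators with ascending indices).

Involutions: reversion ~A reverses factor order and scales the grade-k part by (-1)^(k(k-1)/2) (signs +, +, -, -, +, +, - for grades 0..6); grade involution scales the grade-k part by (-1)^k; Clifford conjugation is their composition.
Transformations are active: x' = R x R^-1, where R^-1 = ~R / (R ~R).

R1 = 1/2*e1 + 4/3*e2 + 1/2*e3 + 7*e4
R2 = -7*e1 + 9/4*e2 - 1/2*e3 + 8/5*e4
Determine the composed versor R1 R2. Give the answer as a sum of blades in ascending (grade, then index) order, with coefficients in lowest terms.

Distribute over the terms of R1 (each basis-blade product reordered to ascending indices, repeated generators contracted through their squares):
(1/2*e1) R2 = -7/2 + 9/8*e1 e2 - 1/4*e1 e3 + 4/5*e1 e4
(4/3*e2) R2 = 3 + 28/3*e1 e2 - 2/3*e2 e3 + 32/15*e2 e4
(1/2*e3) R2 = -1/4 + 7/2*e1 e3 - 9/8*e2 e3 + 4/5*e3 e4
(7*e4) R2 = 56/5 + 49*e1 e4 - 63/4*e2 e4 + 7/2*e3 e4
Summing the partial products and collecting blades:
Answer: 209/20 + 251/24*e1 e2 + 13/4*e1 e3 + 249/5*e1 e4 - 43/24*e2 e3 - 817/60*e2 e4 + 43/10*e3 e4


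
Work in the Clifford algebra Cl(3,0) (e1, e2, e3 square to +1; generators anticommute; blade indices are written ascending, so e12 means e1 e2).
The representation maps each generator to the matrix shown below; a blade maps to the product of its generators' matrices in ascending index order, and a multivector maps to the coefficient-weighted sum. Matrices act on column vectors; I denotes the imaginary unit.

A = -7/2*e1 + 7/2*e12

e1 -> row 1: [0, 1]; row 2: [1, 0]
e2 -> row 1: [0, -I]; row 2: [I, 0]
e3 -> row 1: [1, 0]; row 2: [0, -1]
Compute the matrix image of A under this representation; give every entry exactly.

Bivector images (products of the table entries): rho(e12) = rho(e1)rho(e2) = row 1: [I, 0]; row 2: [0, -I].
M = (-7/2)*rho(e1) + (7/2)*rho(e12), summed entrywise:
Answer: row 1: [7*I/2, -7/2]; row 2: [-7/2, -7*I/2]


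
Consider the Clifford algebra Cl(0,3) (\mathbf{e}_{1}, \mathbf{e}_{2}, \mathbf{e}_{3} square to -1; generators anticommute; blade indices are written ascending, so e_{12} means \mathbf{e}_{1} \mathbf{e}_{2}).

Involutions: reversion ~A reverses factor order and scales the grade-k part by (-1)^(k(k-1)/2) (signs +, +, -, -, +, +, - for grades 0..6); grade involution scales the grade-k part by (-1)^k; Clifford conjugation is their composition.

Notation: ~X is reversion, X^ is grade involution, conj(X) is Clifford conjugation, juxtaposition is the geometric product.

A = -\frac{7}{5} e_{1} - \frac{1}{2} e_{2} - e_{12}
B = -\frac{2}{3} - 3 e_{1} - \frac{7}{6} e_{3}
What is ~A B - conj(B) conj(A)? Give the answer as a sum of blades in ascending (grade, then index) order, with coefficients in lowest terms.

first term: -\frac{21}{5} + \frac{14}{15} e_{1} - \frac{8}{3} e_{2} - \frac{13}{6} e_{12} + \frac{49}{30} e_{13} + \frac{7}{12} e_{23} - \frac{7}{6} e_{123}
second term: -\frac{21}{5} - \frac{14}{15} e_{1} - \frac{10}{3} e_{2} + \frac{5}{6} e_{12} - \frac{49}{30} e_{13} - \frac{7}{12} e_{23} + \frac{7}{6} e_{123}
Answer: \frac{28}{15} e_{1} + \frac{2}{3} e_{2} - 3 e_{12} + \frac{49}{15} e_{13} + \frac{7}{6} e_{23} - \frac{7}{3} e_{123}


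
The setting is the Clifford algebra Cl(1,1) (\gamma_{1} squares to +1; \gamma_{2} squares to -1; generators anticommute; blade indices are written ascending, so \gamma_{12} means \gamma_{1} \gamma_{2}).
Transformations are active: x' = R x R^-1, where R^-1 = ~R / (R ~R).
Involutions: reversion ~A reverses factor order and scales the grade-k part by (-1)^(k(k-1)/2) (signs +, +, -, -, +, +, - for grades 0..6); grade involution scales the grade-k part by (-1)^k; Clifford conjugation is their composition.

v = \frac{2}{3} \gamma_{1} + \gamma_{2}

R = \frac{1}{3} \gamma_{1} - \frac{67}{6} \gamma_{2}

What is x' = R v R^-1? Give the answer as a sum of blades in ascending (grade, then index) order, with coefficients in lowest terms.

~R = \frac{1}{3} \gamma_{1} - \frac{67}{6} \gamma_{2}, and R ~R = -\frac{1495}{12}, so R^-1 = ~R / (-\frac{1495}{12}).
R v = \frac{205}{18} + \frac{70}{9} \gamma_{12}
Answer: -\frac{1958}{2691} \gamma_{1} + \frac{2803}{2691} \gamma_{2}


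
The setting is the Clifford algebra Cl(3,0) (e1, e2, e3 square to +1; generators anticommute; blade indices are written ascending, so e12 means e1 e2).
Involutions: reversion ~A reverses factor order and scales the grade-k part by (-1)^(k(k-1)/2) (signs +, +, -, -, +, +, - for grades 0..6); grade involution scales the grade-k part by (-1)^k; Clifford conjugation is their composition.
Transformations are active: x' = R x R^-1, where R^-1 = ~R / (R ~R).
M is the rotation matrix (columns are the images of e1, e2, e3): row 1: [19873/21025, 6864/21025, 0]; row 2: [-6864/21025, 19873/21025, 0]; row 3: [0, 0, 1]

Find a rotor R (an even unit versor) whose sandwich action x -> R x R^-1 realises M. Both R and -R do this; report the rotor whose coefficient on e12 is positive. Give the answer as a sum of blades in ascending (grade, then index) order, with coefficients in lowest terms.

Method: write R = a + b12*e12 + b13*e13 + b23*e23 with a^2 + b12^2 + b13^2 + b23^2 = 1 (so R^-1 = ~R). Expanding the columns R e_j ~R gives tr M = 4a^2 - 1 and, from the antisymmetric part, M21 - M12 = -4a*b12, M13 - M31 = 4a*b13, M32 - M23 = -4a*b23.
Here tr M = 60771/21025, so a^2 = (1 + tr M)/4 = 20449/21025 and a = ±143/145. Taking a = 143/145: M21 - M12 = -13728/21025, M13 - M31 = 0, M32 - M23 = 0, giving b12 = 24/145, b13 = 0, b23 = 0, i.e. R = 143/145 + 24/145*e12.
Its e12 coefficient is already positive.
Answer: 143/145 + 24/145*e12. Sheet selection: the two-to-one cover makes ±R indistinguishable at the matrix level (trace 60771/21025), so uniqueness comes from the required sign on e12.


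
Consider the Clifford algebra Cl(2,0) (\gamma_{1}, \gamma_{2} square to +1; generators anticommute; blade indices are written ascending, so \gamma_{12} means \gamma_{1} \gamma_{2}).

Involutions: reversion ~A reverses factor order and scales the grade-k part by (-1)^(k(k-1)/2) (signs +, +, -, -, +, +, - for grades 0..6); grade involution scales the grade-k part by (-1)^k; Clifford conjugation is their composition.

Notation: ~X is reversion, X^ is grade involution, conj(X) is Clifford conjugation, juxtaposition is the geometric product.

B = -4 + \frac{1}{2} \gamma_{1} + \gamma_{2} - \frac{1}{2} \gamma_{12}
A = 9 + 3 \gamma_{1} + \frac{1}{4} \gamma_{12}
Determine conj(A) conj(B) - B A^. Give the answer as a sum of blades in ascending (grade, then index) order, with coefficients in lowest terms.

first term: -\frac{275}{8} + \frac{31}{4} \gamma_{1} - \frac{85}{8} \gamma_{2} + \frac{17}{2} \gamma_{12}
second term: -\frac{299}{8} + \frac{65}{4} \gamma_{1} + \frac{61}{8} \gamma_{2} - \frac{5}{2} \gamma_{12}
Answer: 3 - \frac{17}{2} \gamma_{1} - \frac{73}{4} \gamma_{2} + 11 \gamma_{12}


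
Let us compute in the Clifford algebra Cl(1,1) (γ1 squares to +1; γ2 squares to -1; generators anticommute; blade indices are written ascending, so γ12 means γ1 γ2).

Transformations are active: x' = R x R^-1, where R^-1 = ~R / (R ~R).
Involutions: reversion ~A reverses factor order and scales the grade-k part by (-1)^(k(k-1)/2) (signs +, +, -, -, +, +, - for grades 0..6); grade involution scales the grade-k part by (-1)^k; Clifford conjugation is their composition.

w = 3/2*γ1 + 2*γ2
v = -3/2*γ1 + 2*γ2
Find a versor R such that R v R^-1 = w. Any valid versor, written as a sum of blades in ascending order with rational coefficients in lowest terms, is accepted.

Here q(v) = q(w) = -7/4; the classical choice R = v + w = 4*γ2 then realises v -> w under the sandwich.
Answer: 4*γ2


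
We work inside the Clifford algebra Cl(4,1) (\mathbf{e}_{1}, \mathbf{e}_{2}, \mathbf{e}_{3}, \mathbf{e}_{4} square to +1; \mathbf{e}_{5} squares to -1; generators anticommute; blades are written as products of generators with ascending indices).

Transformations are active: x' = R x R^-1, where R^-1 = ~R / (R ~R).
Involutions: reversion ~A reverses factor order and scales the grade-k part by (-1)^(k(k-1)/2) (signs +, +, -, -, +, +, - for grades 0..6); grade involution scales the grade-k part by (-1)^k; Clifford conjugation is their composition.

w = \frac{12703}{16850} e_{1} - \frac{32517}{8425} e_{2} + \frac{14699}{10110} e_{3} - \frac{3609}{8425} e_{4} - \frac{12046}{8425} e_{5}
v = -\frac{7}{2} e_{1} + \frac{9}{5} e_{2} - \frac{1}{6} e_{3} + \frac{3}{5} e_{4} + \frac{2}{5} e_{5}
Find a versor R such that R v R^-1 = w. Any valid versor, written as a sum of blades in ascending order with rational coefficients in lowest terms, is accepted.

Construction: equal norms (both \frac{7073}{450}) license R = v + w = -\frac{23136}{8425} e_{1} - \frac{17352}{8425} e_{2} + \frac{2169}{1685} e_{3} + \frac{1446}{8425} e_{4} - \frac{8676}{8425} e_{5} — nothing changes along that direction, while (v - w)/2 changes sign, so v maps onto w.
Answer: -\frac{23136}{8425} e_{1} - \frac{17352}{8425} e_{2} + \frac{2169}{1685} e_{3} + \frac{1446}{8425} e_{4} - \frac{8676}{8425} e_{5}


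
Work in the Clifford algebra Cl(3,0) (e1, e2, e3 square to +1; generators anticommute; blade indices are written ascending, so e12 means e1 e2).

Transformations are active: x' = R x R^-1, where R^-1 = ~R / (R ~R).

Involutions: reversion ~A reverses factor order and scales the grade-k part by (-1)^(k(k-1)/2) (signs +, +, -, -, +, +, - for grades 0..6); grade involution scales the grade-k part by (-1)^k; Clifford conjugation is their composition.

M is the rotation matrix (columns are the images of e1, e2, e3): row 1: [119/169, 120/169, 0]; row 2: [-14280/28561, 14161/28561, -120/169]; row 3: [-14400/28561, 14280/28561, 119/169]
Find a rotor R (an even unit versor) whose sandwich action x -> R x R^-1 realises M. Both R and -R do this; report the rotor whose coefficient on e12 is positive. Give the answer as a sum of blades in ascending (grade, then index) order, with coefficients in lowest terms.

Method: write R = a + b12*e12 + b13*e13 + b23*e23 with a^2 + b12^2 + b13^2 + b23^2 = 1 (so R^-1 = ~R). Expanding the columns R e_j ~R gives tr M = 4a^2 - 1 and, from the antisymmetric part, M21 - M12 = -4a*b12, M13 - M31 = 4a*b13, M32 - M23 = -4a*b23.
Here tr M = 54383/28561, so a^2 = (1 + tr M)/4 = 20736/28561 and a = ±144/169. Taking a = 144/169: M21 - M12 = -34560/28561, M13 - M31 = 14400/28561, M32 - M23 = 34560/28561, giving b12 = 60/169, b13 = 25/169, b23 = -60/169, i.e. R = 144/169 + 60/169*e12 + 25/169*e13 - 60/169*e23.
Its e12 coefficient is already positive.
Answer: 144/169 + 60/169*e12 + 25/169*e13 - 60/169*e23. Sheet selection: the two-to-one cover makes ±R indistinguishable at the matrix level (trace 54383/28561), so uniqueness comes from the required sign on e12.


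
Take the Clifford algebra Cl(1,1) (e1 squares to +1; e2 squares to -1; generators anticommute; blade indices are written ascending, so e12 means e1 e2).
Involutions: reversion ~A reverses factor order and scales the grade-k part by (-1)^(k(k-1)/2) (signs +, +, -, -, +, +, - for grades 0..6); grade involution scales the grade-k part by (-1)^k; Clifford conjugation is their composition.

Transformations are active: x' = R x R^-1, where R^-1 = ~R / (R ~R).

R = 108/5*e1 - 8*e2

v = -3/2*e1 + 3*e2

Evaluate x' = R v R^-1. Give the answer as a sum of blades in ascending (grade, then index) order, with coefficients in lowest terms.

~R = 108/5*e1 - 8*e2, and R ~R = 10064/25, so R^-1 = ~R / (10064/25).
R v = -42/5 + 264/5*e12
Answer: 753/1258*e1 - 1677/629*e2


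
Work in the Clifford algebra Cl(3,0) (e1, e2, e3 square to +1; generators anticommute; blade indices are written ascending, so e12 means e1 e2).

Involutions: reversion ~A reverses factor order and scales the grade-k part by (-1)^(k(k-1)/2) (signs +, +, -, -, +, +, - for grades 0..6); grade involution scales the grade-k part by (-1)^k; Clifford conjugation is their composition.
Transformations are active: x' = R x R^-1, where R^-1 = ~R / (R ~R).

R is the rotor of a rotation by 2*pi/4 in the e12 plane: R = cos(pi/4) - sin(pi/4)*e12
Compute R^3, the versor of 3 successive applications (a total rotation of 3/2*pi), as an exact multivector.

Because a rotor carries half the rotation angle, composing 3 copies of this e12-plane rotor multiplies the phase: 3*(pi/4) = 3*pi/4, hence R^3 = cos(3*pi/4) - sin(3*pi/4)*e12.
cos(3*pi/4) = -sqrt(2)/2 and sin(3*pi/4) = sqrt(2)/2, so R^3 = -sqrt(2)/2 - sqrt(2)/2*e12. The net rotation is 3/2*pi; the rotor keeps the half-angle phase exactly.
Answer: -sqrt(2)/2 - sqrt(2)/2*e12


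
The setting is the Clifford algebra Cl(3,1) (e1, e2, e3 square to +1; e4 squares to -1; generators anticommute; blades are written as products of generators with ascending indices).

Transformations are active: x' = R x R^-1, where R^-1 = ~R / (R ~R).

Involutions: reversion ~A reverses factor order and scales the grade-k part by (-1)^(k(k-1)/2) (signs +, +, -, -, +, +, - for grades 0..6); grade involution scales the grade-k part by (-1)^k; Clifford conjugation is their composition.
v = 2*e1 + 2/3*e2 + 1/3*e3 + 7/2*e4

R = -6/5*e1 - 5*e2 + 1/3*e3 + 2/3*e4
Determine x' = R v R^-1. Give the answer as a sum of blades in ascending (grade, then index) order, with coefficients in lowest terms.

~R = -6/5*e1 - 5*e2 + 1/3*e3 + 2/3*e4, and R ~R = 1958/75, so R^-1 = ~R / (1958/75).
R v = -358/45 + 46/5*e1 e2 - 16/15*e1 e3 - 83/15*e1 e4 - 17/9*e2 e3 - 323/18*e2 e4 + 17/18*e3 e4
Answer: -1242/979*e1 + 6992/2937*e2 - 4727/8811*e3 - 68837/17622*e4


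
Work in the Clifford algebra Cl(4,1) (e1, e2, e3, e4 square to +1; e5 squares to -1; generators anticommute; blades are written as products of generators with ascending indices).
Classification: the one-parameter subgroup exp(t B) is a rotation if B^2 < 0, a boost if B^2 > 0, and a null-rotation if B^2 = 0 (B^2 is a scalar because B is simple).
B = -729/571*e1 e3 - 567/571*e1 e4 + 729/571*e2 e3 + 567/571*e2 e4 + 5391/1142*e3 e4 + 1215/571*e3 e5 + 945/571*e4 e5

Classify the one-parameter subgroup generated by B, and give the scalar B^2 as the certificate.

B^2 term by term: the squares give (-729/571)^2*(e1 e3)^2 + (-567/571)^2*(e1 e4)^2 + (729/571)^2*(e2 e3)^2 + (567/571)^2*(e2 e4)^2 + (5391/1142)^2*(e3 e4)^2 + (1215/571)^2*(e3 e5)^2 + (945/571)^2*(e4 e5)^2 = 531441/326041*(-1) + 321489/326041*(-1) + 531441/326041*(-1) + 321489/326041*(-1) + 29062881/1304164*(-1) + 1476225/326041*(+1) + 893025/326041*(+1) = -81/4 (each basis 2-blade squares to minus the product of its generators' squares); cross terms between blades sharing an index anticommute and cancel; the commuting (index-disjoint) pairs give grade-4 terms 2*c*c'*(blade product), which cancel blade by blade — e1 e2 e3 e4: 826686/326041 - 826686/326041 = 0; e1 e3 e4 e5: -1377810/326041 + 1377810/326041 = 0; e2 e3 e4 e5: 1377810/326041 - 1377810/326041 = 0 — confirming B is simple. So B^2 = -81/4.
Answer: rotation, certificate B^2 = -81/4. Certificate logic: -81/4 is a conjugation-invariant scalar, so its sign fixes rotation versus boost versus null-rotation outright.


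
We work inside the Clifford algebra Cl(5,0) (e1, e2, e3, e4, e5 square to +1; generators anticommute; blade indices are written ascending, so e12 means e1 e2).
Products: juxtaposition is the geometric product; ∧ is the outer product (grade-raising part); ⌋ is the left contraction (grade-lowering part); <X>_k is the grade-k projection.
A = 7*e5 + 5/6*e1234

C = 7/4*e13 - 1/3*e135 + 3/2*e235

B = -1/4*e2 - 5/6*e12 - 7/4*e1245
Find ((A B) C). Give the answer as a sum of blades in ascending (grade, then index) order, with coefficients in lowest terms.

step 1: 7/4*e25 + 25/36*e34 + 35/24*e35 + 49/4*e124 - 35/6*e125 - 5/24*e134
step 2: 35/72*e1 - 35/16*e2 + 21/8*e3 + 35/96*e4 - 35/4*e13 - 175/144*e14 - 245/96*e15 - 35/18*e23 - 5/72*e45 + 7/12*e123 + 25/108*e145 - 343/16*e234 + 245/24*e235 - 25/24*e245 - 49/16*e1235 + 5/16*e1245 + 147/8*e1345 + 49/12*e2345
Answer: 35/72*e1 - 35/16*e2 + 21/8*e3 + 35/96*e4 - 35/4*e13 - 175/144*e14 - 245/96*e15 - 35/18*e23 - 5/72*e45 + 7/12*e123 + 25/108*e145 - 343/16*e234 + 245/24*e235 - 25/24*e245 - 49/16*e1235 + 5/16*e1245 + 147/8*e1345 + 49/12*e2345


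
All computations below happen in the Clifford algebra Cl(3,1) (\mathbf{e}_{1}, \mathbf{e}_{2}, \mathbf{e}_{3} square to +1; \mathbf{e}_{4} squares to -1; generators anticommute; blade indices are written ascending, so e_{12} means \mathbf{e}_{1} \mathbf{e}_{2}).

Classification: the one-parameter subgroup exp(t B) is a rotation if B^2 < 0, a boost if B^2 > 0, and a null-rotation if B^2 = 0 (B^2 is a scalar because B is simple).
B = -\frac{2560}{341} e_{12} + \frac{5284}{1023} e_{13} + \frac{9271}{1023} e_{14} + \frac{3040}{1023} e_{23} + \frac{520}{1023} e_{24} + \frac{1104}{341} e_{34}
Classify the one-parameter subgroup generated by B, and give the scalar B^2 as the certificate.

B^2 term by term: the squares give (-\frac{2560}{341})^2*(e_{12})^2 + (\frac{5284}{1023})^2*(e_{13})^2 + (\frac{9271}{1023})^2*(e_{14})^2 + (\frac{3040}{1023})^2*(e_{23})^2 + (\frac{520}{1023})^2*(e_{24})^2 + (\frac{1104}{341})^2*(e_{34})^2 = \frac{6553600}{116281}*(-1) + \frac{27920656}{1046529}*(-1) + \frac{85951441}{1046529}*(+1) + \frac{9241600}{1046529}*(-1) + \frac{270400}{1046529}*(+1) + \frac{1218816}{116281}*(+1) = 1 (each basis 2-blade squares to minus the product of its generators' squares); cross terms between blades sharing an index anticommute and cancel; the commuting (index-disjoint) pairs give grade-4 terms 2*c*c'*(blade product), which cancel blade by blade — e_{1234}: -\frac{5652480}{116281} - \frac{5495360}{1046529} + \frac{56367680}{1046529} = 0 — confirming B is simple. So B^2 = 1.
Answer: boost, certificate B^2 = 1. Note: conjugating B changes its blade decomposition but never the scalar B^2 = 1, whose sign settles the classification.


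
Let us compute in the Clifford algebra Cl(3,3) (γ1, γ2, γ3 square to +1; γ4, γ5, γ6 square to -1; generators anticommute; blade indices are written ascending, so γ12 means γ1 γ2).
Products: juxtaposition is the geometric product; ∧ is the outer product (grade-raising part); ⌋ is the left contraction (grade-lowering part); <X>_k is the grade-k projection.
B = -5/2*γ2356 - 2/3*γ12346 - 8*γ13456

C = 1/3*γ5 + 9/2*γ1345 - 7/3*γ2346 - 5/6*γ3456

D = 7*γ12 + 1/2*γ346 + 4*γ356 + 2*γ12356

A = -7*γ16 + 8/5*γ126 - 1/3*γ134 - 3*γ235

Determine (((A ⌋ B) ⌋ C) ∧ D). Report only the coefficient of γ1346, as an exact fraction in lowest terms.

step 1: 15/2*γ6 + 2/9*γ26 - 16/15*γ34 + 8/3*γ56 - 14/3*γ234 - 56*γ345
step 2: -252*γ1 - 322/9*γ6 - 24/5*γ15 + 112/45*γ26 + 46/27*γ34 + 8/9*γ56 - 35/2*γ234 - 25/4*γ345
step 3: -2254/9*γ126 + 322/27*γ1234 + 56/9*γ1256 - 126*γ1346 - 1008*γ1356 - 175/4*γ12345 - 12/5*γ13456
Answer: -126


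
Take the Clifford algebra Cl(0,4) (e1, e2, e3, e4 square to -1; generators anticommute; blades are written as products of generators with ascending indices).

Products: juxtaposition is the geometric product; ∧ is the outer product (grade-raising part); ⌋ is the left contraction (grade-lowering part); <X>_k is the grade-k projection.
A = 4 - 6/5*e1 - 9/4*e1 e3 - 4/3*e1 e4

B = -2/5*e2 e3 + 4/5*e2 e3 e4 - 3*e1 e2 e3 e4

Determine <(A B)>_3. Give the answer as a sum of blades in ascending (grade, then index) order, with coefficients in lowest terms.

step 1: 9/10*e1 e2 - 28/5*e2 e3 + 27/4*e2 e4 + 116/75*e1 e2 e3 - 9/5*e1 e2 e4 - 2/5*e2 e3 e4 - 932/75*e1 e2 e3 e4
step 2: 116/75*e1 e2 e3 - 9/5*e1 e2 e4 - 2/5*e2 e3 e4
Answer: 116/75*e1 e2 e3 - 9/5*e1 e2 e4 - 2/5*e2 e3 e4


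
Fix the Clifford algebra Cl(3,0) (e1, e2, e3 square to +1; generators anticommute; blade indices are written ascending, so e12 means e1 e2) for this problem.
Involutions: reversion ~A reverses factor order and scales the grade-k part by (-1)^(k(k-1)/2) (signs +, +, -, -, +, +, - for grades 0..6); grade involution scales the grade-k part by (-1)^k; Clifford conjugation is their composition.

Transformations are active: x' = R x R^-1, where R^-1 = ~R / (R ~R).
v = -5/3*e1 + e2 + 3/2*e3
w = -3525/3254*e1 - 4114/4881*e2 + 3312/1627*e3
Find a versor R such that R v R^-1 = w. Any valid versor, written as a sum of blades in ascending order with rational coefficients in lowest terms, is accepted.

Equal squares first: v^2 = w^2 = 217/36. Then v + w = -26845/9762*e1 + 767/4881*e2 + 11505/3254*e3 is a versor taking v to w, provided it is invertible.
Answer: -26845/9762*e1 + 767/4881*e2 + 11505/3254*e3


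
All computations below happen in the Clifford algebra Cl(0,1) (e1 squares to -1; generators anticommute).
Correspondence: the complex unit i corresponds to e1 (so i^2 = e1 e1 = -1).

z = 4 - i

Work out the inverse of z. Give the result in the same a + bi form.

In blades: z = 4 - e1.
With qbar = 4 + e1 (scalar fixed, mapped units negated), z qbar = 17 (the sum of squared coefficients), so z^-1 = qbar / (17) = 4/17 + 1/17*e1; translating back:
Answer: 4/17 + 1/17*i


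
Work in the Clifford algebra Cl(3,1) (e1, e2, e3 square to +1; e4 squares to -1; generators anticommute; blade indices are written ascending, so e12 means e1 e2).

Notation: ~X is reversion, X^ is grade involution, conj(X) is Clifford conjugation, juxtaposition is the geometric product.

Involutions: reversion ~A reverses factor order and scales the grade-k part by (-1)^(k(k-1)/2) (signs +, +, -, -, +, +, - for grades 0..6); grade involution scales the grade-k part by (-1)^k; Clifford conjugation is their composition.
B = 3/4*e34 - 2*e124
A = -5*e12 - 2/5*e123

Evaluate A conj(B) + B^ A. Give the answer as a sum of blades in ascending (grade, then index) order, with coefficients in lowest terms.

first term: -10*e4 - 4/5*e34 + 3/10*e124 + 15/4*e1234
second term: 10*e4 - 4/5*e34 + 3/10*e124 - 15/4*e1234
Answer: -8/5*e34 + 3/5*e124


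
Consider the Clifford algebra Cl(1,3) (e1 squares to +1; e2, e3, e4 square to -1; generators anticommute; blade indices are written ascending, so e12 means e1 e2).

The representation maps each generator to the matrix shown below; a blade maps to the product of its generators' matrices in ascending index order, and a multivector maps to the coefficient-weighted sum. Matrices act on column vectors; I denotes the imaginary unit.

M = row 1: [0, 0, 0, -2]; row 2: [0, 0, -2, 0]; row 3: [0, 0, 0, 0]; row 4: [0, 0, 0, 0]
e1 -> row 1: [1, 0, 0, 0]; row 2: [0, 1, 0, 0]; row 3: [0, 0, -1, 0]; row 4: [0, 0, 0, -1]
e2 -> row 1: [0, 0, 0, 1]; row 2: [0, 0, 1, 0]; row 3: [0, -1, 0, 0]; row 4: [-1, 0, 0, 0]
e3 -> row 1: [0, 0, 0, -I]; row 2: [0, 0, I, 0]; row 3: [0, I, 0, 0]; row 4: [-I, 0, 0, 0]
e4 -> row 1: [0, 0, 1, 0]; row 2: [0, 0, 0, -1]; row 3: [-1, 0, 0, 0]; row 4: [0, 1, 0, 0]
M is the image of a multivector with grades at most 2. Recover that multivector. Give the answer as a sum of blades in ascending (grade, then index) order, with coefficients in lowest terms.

Method: the blade images are trace-orthogonal — tr(rho(e_A) rho(e_B)^-1) = 4 if A = B and 0 otherwise — and rho(e_A)^-1 = (e_A)^2 * rho(e_A) with (e_A)^2 = +1 or -1, so the coefficient of e_A in the preimage is (e_A)^2 * tr(M rho(e_A))/4.
Nonzero projections over blades of grade <= 2: e2: (e2)^2 = -1, tr(M rho(e2)) = 4, coefficient -1; e12: (e12)^2 = +1, tr(M rho(e12)) = -4, coefficient -1. Every other blade of grade <= 2 projects to 0.
Answer: -e2 - e12


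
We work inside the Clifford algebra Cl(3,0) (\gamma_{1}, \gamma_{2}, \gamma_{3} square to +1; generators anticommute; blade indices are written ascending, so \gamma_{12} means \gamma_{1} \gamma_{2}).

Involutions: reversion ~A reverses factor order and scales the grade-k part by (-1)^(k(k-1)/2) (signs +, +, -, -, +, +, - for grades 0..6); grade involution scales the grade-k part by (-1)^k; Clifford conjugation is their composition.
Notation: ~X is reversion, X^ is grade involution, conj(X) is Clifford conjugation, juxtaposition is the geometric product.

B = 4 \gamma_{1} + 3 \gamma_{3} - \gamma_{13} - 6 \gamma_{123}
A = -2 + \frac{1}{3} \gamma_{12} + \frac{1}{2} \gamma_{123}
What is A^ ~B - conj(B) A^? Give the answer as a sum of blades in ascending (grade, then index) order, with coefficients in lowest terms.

first term: 3 - 8 \gamma_{1} - \frac{11}{6} \gamma_{2} - 8 \gamma_{3} - \frac{3}{2} \gamma_{12} - 2 \gamma_{13} - \frac{7}{3} \gamma_{23} - 11 \gamma_{123}
second term: -3 + 8 \gamma_{1} - \frac{11}{6} \gamma_{2} + 8 \gamma_{3} + \frac{3}{2} \gamma_{12} - 2 \gamma_{13} + \frac{7}{3} \gamma_{23} + 11 \gamma_{123}
Answer: 6 - 16 \gamma_{1} - 16 \gamma_{3} - 3 \gamma_{12} - \frac{14}{3} \gamma_{23} - 22 \gamma_{123}


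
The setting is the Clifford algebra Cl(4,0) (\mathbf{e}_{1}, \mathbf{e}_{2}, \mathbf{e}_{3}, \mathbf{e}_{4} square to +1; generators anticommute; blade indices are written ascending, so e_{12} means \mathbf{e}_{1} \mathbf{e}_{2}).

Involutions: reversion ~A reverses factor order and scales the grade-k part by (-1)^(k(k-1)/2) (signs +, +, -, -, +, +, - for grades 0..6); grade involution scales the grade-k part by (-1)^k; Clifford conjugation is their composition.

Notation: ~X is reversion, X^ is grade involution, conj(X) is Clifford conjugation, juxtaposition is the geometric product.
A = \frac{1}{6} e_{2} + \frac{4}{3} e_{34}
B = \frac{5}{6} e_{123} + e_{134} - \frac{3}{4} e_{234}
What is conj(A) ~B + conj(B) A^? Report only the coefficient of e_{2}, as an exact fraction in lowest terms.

first term: -\frac{4}{3} e_{1} + e_{2} - \frac{5}{36} e_{13} - \frac{1}{8} e_{34} - \frac{10}{9} e_{124} - \frac{1}{6} e_{1234}
second term: -\frac{4}{3} e_{1} + e_{2} + \frac{5}{36} e_{13} + \frac{1}{8} e_{34} + \frac{10}{9} e_{124} - \frac{1}{6} e_{1234}
Answer: 2


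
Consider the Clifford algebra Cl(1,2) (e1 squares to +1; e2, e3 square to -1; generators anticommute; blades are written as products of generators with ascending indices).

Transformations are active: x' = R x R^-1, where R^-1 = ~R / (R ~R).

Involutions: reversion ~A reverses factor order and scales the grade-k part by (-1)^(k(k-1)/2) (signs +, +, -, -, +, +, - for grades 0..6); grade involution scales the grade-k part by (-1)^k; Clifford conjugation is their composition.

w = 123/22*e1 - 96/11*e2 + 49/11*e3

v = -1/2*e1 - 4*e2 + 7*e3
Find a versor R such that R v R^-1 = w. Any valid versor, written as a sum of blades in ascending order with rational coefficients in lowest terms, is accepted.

Construction: equal norms (both -259/4) license R = v + w = 56/11*e1 - 140/11*e2 + 126/11*e3 — nothing changes along that direction, while (v - w)/2 changes sign, so v maps onto w.
Answer: 56/11*e1 - 140/11*e2 + 126/11*e3


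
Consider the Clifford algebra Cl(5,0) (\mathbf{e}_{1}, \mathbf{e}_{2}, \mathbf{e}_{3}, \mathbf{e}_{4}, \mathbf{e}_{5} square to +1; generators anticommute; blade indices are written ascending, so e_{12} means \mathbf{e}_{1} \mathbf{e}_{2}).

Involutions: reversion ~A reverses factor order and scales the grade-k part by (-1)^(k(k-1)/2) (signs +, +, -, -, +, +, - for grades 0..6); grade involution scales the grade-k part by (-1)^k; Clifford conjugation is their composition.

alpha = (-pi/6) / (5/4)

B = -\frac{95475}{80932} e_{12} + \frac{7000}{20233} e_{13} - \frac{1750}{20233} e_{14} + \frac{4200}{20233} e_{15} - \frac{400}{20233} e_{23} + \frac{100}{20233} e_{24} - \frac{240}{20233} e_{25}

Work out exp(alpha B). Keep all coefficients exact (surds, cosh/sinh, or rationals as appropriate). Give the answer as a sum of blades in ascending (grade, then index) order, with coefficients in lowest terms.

B^2 term by term: the squares give (-\frac{95475}{80932})^2*(e_{12})^2 + (\frac{7000}{20233})^2*(e_{13})^2 + (-\frac{1750}{20233})^2*(e_{14})^2 + (\frac{4200}{20233})^2*(e_{15})^2 + (-\frac{400}{20233})^2*(e_{23})^2 + (\frac{100}{20233})^2*(e_{24})^2 + (-\frac{240}{20233})^2*(e_{25})^2 = \frac{9115475625}{6549988624}*(-1) + \frac{49000000}{409374289}*(-1) + \frac{3062500}{409374289}*(-1) + \frac{17640000}{409374289}*(-1) + \frac{160000}{409374289}*(-1) + \frac{10000}{409374289}*(-1) + \frac{57600}{409374289}*(-1) = -\frac{25}{16} (each basis 2-blade squares to minus the product of its generators' squares); cross terms between blades sharing an index anticommute and cancel; the commuting (index-disjoint) pairs give grade-4 terms 2*c*c'*(blade product), which cancel blade by blade — e_{1234}: -\frac{1400000}{409374289} + \frac{1400000}{409374289} = 0; e_{1235}: \frac{3360000}{409374289} - \frac{3360000}{409374289} = 0; e_{1245}: -\frac{840000}{409374289} + \frac{840000}{409374289} = 0 — confirming B is simple. So B^2 = -\frac{25}{16}.
B^2 = -\frac{25}{16} — a negative square means the series sums to a rotation: l = \frac{5}{4}, alpha*l = - \frac{\pi}{6}, so exp(alpha B) = cos(- \frac{\pi}{6}) + (sin(- \frac{\pi}{6})/(\frac{5}{4}))*B = \frac{\sqrt{3}}{2} + (- \frac{2}{5})*B.
Answer: \frac{\sqrt{3}}{2} + \frac{19095}{40466} e_{12} - \frac{2800}{20233} e_{13} + \frac{700}{20233} e_{14} - \frac{1680}{20233} e_{15} + \frac{160}{20233} e_{23} - \frac{40}{20233} e_{24} + \frac{96}{20233} e_{25}
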